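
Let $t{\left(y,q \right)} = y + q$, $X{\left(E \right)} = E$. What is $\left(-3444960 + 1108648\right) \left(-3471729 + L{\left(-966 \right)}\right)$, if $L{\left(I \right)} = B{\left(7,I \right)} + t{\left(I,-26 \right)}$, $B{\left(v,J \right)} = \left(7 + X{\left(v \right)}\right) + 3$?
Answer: $8113320027648$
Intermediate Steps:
$t{\left(y,q \right)} = q + y$
$B{\left(v,J \right)} = 10 + v$ ($B{\left(v,J \right)} = \left(7 + v\right) + 3 = 10 + v$)
$L{\left(I \right)} = -9 + I$ ($L{\left(I \right)} = \left(10 + 7\right) + \left(-26 + I\right) = 17 + \left(-26 + I\right) = -9 + I$)
$\left(-3444960 + 1108648\right) \left(-3471729 + L{\left(-966 \right)}\right) = \left(-3444960 + 1108648\right) \left(-3471729 - 975\right) = - 2336312 \left(-3471729 - 975\right) = \left(-2336312\right) \left(-3472704\right) = 8113320027648$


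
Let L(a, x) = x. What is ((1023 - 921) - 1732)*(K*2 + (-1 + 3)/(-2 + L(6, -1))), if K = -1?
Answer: 13040/3 ≈ 4346.7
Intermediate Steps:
((1023 - 921) - 1732)*(K*2 + (-1 + 3)/(-2 + L(6, -1))) = ((1023 - 921) - 1732)*(-1*2 + (-1 + 3)/(-2 - 1)) = (102 - 1732)*(-2 + 2/(-3)) = -1630*(-2 + 2*(-1/3)) = -1630*(-2 - 2/3) = -1630*(-8/3) = 13040/3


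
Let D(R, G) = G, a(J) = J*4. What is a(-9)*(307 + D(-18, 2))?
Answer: -11124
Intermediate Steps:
a(J) = 4*J
a(-9)*(307 + D(-18, 2)) = (4*(-9))*(307 + 2) = -36*309 = -11124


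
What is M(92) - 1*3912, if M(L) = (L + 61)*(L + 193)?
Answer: 39693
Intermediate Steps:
M(L) = (61 + L)*(193 + L)
M(92) - 1*3912 = (11773 + 92² + 254*92) - 1*3912 = (11773 + 8464 + 23368) - 3912 = 43605 - 3912 = 39693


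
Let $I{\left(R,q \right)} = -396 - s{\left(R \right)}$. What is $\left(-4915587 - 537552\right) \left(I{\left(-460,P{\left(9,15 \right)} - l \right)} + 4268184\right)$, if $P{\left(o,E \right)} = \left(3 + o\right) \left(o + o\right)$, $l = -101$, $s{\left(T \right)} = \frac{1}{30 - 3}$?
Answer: $- \frac{209455568861075}{9} \approx -2.3273 \cdot 10^{13}$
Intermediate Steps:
$s{\left(T \right)} = \frac{1}{27}$
$P{\left(o,E \right)} = 2 o \left(3 + o\right)$ ($P{\left(o,E \right)} = \left(3 + o\right) 2 o = 2 o \left(3 + o\right)$)
$I{\left(R,q \right)} = - \frac{10693}{27}$ ($I{\left(R,q \right)} = -396 - \frac{1}{27} = - \frac{10693}{27}$)
$\left(-4915587 - 537552\right) \left(I{\left(-460,P{\left(9,15 \right)} - l \right)} + 4268184\right) = \left(-4915587 - 537552\right) \left(- \frac{10693}{27} + 4268184\right) = \left(-5453139\right) \frac{115230275}{27} = - \frac{209455568861075}{9}$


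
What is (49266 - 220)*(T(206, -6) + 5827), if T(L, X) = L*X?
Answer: 225170186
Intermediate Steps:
(49266 - 220)*(T(206, -6) + 5827) = (49266 - 220)*(206*(-6) + 5827) = 49046*(-1236 + 5827) = 49046*4591 = 225170186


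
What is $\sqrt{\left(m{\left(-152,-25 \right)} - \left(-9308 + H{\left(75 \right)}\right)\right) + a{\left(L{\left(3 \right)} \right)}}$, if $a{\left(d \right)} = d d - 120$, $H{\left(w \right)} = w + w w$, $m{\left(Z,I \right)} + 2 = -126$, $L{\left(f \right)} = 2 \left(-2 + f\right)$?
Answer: $58$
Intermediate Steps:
$L{\left(f \right)} = -4 + 2 f$
$m{\left(Z,I \right)} = -128$ ($m{\left(Z,I \right)} = -2 - 126 = -128$)
$H{\left(w \right)} = w + w^{2}$
$a{\left(d \right)} = -120 + d^{2}$ ($a{\left(d \right)} = d^{2} - 120 = -120 + d^{2}$)
$\sqrt{\left(m{\left(-152,-25 \right)} - \left(-9308 + H{\left(75 \right)}\right)\right) + a{\left(L{\left(3 \right)} \right)}} = \sqrt{\left(-128 + \left(9308 - 75 \left(1 + 75\right)\right)\right) - \left(120 - \left(-4 + 2 \cdot 3\right)^{2}\right)} = \sqrt{\left(-128 + \left(9308 - 75 \cdot 76\right)\right) - \left(120 - \left(-4 + 6\right)^{2}\right)} = \sqrt{\left(-128 + \left(9308 - 5700\right)\right) - \left(120 - 2^{2}\right)} = \sqrt{\left(-128 + \left(9308 - 5700\right)\right) + \left(-120 + 4\right)} = \sqrt{\left(-128 + 3608\right) - 116} = \sqrt{3480 - 116} = \sqrt{3364} = 58$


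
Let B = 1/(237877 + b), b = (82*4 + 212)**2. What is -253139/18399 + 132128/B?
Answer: 1287170802840205/18399 ≈ 6.9959e+10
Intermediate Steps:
b = 291600 (b = (328 + 212)**2 = 540**2 = 291600)
B = 1/529477 (B = 1/(237877 + 291600) = 1/529477 ≈ 1.8887e-6)
-253139/18399 + 132128/B = -253139/18399 + 132128/(1/529477) = -253139*1/18399 + 132128*529477 = -253139/18399 + 69958737056 = 1287170802840205/18399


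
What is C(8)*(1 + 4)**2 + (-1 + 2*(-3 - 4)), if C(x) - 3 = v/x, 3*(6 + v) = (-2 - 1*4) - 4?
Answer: 185/6 ≈ 30.833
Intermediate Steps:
v = -28/3 (v = -6 + ((-2 - 1*4) - 4)/3 = -6 + ((-2 - 4) - 4)/3 = -6 + (-6 - 4)/3 = -6 + (1/3)*(-10) = -6 - 10/3 = -28/3 ≈ -9.3333)
C(x) = 3 - 28/(3*x)
C(8)*(1 + 4)**2 + (-1 + 2*(-3 - 4)) = (3 - 28/3/8)*(1 + 4)**2 + (-1 + 2*(-3 - 4)) = (3 - 28/3*1/8)*5**2 + (-1 + 2*(-7)) = (3 - 7/6)*25 + (-1 - 14) = (11/6)*25 - 15 = 275/6 - 15 = 185/6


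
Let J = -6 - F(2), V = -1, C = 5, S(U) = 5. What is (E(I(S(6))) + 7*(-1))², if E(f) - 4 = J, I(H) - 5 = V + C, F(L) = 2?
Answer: 121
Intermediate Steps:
I(H) = 9 (I(H) = 5 + (-1 + 5) = 5 + 4 = 9)
J = -8 (J = -6 - 1*2 = -6 - 2 = -8)
E(f) = -4 (E(f) = 4 - 8 = -4)
(E(I(S(6))) + 7*(-1))² = (-4 + 7*(-1))² = (-4 - 7)² = (-11)² = 121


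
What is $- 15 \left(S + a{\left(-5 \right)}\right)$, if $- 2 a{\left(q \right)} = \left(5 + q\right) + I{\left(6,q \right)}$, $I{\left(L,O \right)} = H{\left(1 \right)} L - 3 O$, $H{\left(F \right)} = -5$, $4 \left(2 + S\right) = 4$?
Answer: $- \frac{195}{2} \approx -97.5$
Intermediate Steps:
$S = -1$ ($S = -2 + \frac{1}{4} \cdot 4 = -2 + 1 = -1$)
$I{\left(L,O \right)} = - 5 L - 3 O$
$a{\left(q \right)} = \frac{25}{2} + q$ ($a{\left(q \right)} = - \frac{\left(5 + q\right) - \left(30 + 3 q\right)}{2} = - \frac{-25 - 2 q}{2} = \frac{25}{2} + q$)
$- 15 \left(S + a{\left(-5 \right)}\right) = - 15 \left(-1 + \left(\frac{25}{2} - 5\right)\right) = - 15 \left(-1 + \frac{15}{2}\right) = \left(-15\right) \frac{13}{2} = - \frac{195}{2}$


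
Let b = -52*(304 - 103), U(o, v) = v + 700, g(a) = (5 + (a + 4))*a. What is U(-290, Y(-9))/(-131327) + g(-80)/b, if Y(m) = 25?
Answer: -188378765/343157451 ≈ -0.54896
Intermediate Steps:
g(a) = a*(9 + a) (g(a) = (5 + (4 + a))*a = (9 + a)*a = a*(9 + a))
U(o, v) = 700 + v
b = -10452 (b = -52*201 = -10452)
U(-290, Y(-9))/(-131327) + g(-80)/b = (700 + 25)/(-131327) - 80*(9 - 80)/(-10452) = 725*(-1/131327) - 80*(-71)*(-1/10452) = -725/131327 + 5680*(-1/10452) = -725/131327 - 1420/2613 = -188378765/343157451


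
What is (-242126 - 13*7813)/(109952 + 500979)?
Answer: -343695/610931 ≈ -0.56258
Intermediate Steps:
(-242126 - 13*7813)/(109952 + 500979) = (-242126 - 101569)/610931 = -343695*1/610931 = -343695/610931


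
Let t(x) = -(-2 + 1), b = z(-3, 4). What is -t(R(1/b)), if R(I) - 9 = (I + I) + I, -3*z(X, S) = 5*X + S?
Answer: -1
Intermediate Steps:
z(X, S) = -5*X/3 - S/3 (z(X, S) = -(5*X + S)/3 = -(S + 5*X)/3 = -5*X/3 - S/3)
b = 11/3 (b = -5/3*(-3) - ⅓*4 = 5 - 4/3 = 11/3 ≈ 3.6667)
R(I) = 9 + 3*I (R(I) = 9 + ((I + I) + I) = 9 + (2*I + I) = 9 + 3*I)
t(x) = 1 (t(x) = -1*(-1) = 1)
-t(R(1/b)) = -1*1 = -1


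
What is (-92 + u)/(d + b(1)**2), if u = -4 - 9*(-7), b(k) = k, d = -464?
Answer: 33/463 ≈ 0.071274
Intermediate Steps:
u = 59 (u = -4 + 63 = 59)
(-92 + u)/(d + b(1)**2) = (-92 + 59)/(-464 + 1**2) = -33/(-464 + 1) = -33/(-463) = -33*(-1/463) = 33/463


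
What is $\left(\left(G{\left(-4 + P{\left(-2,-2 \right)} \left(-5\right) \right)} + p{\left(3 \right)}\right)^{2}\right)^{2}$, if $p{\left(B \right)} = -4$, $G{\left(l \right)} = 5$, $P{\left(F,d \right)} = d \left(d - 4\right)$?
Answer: $1$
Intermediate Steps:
$P{\left(F,d \right)} = d \left(-4 + d\right)$
$\left(\left(G{\left(-4 + P{\left(-2,-2 \right)} \left(-5\right) \right)} + p{\left(3 \right)}\right)^{2}\right)^{2} = \left(\left(5 - 4\right)^{2}\right)^{2} = \left(1^{2}\right)^{2} = 1^{2} = 1$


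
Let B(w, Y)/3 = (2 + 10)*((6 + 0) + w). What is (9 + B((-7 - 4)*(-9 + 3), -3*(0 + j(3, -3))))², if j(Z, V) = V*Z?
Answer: 6765201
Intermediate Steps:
B(w, Y) = 216 + 36*w (B(w, Y) = 3*((2 + 10)*((6 + 0) + w)) = 3*(12*(6 + w)) = 3*(72 + 12*w) = 216 + 36*w)
(9 + B((-7 - 4)*(-9 + 3), -3*(0 + j(3, -3))))² = (9 + (216 + 36*((-7 - 4)*(-9 + 3))))² = (9 + (216 + 36*(-11*(-6))))² = (9 + (216 + 36*66))² = (9 + (216 + 2376))² = (9 + 2592)² = 2601² = 6765201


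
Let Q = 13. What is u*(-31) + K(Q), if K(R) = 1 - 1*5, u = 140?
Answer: -4344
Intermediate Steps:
K(R) = -4 (K(R) = 1 - 5 = -4)
u*(-31) + K(Q) = 140*(-31) - 4 = -4340 - 4 = -4344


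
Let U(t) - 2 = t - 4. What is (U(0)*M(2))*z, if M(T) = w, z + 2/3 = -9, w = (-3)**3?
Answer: -522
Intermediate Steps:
w = -27
z = -29/3 (z = -2/3 - 9 = -29/3 ≈ -9.6667)
M(T) = -27
U(t) = -2 + t (U(t) = 2 + (t - 4) = 2 + (-4 + t) = -2 + t)
(U(0)*M(2))*z = ((-2 + 0)*(-27))*(-29/3) = -2*(-27)*(-29/3) = 54*(-29/3) = -522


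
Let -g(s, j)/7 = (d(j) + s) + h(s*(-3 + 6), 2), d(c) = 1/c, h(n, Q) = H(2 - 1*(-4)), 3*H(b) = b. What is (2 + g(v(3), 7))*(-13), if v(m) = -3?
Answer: -104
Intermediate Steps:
H(b) = b/3
h(n, Q) = 2 (h(n, Q) = (2 - 1*(-4))/3 = (2 + 4)/3 = (1/3)*6 = 2)
g(s, j) = -14 - 7*s - 7/j (g(s, j) = -7*((1/j + s) + 2) = -7*((s + 1/j) + 2) = -7*(2 + s + 1/j) = -14 - 7*s - 7/j)
(2 + g(v(3), 7))*(-13) = (2 + (-14 - 7*(-3) - 7/7))*(-13) = (2 + (-14 + 21 - 7*1/7))*(-13) = (2 + (-14 + 21 - 1))*(-13) = (2 + 6)*(-13) = 8*(-13) = -104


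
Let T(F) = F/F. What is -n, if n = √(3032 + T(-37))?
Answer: -3*√337 ≈ -55.073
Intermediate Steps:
T(F) = 1
n = 3*√337 (n = √(3032 + 1) = √3033 = 3*√337 ≈ 55.073)
-n = -3*√337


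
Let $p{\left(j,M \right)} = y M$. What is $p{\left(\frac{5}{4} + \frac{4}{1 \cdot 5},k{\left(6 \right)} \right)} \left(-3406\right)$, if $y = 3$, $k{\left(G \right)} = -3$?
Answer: $30654$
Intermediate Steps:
$p{\left(j,M \right)} = 3 M$
$p{\left(\frac{5}{4} + \frac{4}{1 \cdot 5},k{\left(6 \right)} \right)} \left(-3406\right) = 3 \left(-3\right) \left(-3406\right) = \left(-9\right) \left(-3406\right) = 30654$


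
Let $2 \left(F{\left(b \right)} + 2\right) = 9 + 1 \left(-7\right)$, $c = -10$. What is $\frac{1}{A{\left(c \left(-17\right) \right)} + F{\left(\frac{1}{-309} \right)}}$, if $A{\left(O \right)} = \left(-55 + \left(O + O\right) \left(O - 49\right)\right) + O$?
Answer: $\frac{1}{41254} \approx 2.424 \cdot 10^{-5}$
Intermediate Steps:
$F{\left(b \right)} = -1$ ($F{\left(b \right)} = -2 + \frac{9 + 1 \left(-7\right)}{2} = -2 + \frac{9 - 7}{2} = -2 + \frac{1}{2} \cdot 2 = -2 + 1 = -1$)
$A{\left(O \right)} = -55 + O + 2 O \left(-49 + O\right)$ ($A{\left(O \right)} = \left(-55 + 2 O \left(-49 + O\right)\right) + O = -55 + O + 2 O \left(-49 + O\right)$)
$\frac{1}{A{\left(c \left(-17\right) \right)} + F{\left(\frac{1}{-309} \right)}} = \frac{1}{\left(-55 - 97 \left(\left(-10\right) \left(-17\right)\right) + 2 \left(\left(-10\right) \left(-17\right)\right)^{2}\right) - 1} = \frac{1}{\left(-55 - 16490 + 2 \cdot 170^{2}\right) - 1} = \frac{1}{\left(-55 - 16490 + 2 \cdot 28900\right) - 1} = \frac{1}{\left(-55 - 16490 + 57800\right) - 1} = \frac{1}{41255 - 1} = \frac{1}{41254}$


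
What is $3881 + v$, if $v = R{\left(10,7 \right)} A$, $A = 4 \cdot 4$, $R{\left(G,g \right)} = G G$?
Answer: $5481$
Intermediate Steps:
$R{\left(G,g \right)} = G^{2}$
$A = 16$
$v = 1600$ ($v = 10^{2} \cdot 16 = 100 \cdot 16 = 1600$)
$3881 + v = 3881 + 1600 = 5481$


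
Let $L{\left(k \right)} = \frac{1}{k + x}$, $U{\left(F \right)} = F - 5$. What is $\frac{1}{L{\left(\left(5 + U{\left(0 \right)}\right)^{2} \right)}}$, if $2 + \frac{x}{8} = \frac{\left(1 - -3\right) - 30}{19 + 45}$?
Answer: $- \frac{77}{4} \approx -19.25$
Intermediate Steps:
$U{\left(F \right)} = -5 + F$
$x = - \frac{77}{4}$ ($x = -16 + 8 \frac{\left(1 - -3\right) - 30}{19 + 45} = -16 + 8 \frac{\left(1 + 3\right) - 30}{64} = -16 + 8 \left(4 - 30\right) \frac{1}{64} = -16 + 8 \left(\left(-26\right) \frac{1}{64}\right) = -16 + 8 \left(- \frac{13}{32}\right) = -16 - \frac{13}{4} = - \frac{77}{4} \approx -19.25$)
$L{\left(k \right)} = \frac{1}{- \frac{77}{4} + k}$ ($L{\left(k \right)} = \frac{1}{k - \frac{77}{4}} = \frac{1}{- \frac{77}{4} + k}$)
$\frac{1}{L{\left(\left(5 + U{\left(0 \right)}\right)^{2} \right)}} = \frac{1}{4 \frac{1}{-77 + 4 \left(5 + \left(-5 + 0\right)\right)^{2}}} = \frac{1}{4 \frac{1}{-77 + 4 \left(5 - 5\right)^{2}}} = \frac{1}{4 \frac{1}{-77 + 4 \cdot 0^{2}}} = \frac{1}{4 \frac{1}{-77 + 4 \cdot 0}} = \frac{1}{4 \frac{1}{-77 + 0}} = \frac{1}{4 \frac{1}{-77}} = \frac{1}{4 \left(- \frac{1}{77}\right)} = \frac{1}{- \frac{4}{77}} = - \frac{77}{4}$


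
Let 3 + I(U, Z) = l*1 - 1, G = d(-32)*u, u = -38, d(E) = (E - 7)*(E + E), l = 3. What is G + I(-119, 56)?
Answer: -94849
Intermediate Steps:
d(E) = 2*E*(-7 + E) (d(E) = (-7 + E)*(2*E) = 2*E*(-7 + E))
G = -94848 (G = (2*(-32)*(-7 - 32))*(-38) = (2*(-32)*(-39))*(-38) = 2496*(-38) = -94848)
I(U, Z) = -1 (I(U, Z) = -3 + (3*1 - 1) = -3 + (3 - 1) = -3 + 2 = -1)
G + I(-119, 56) = -94848 - 1 = -94849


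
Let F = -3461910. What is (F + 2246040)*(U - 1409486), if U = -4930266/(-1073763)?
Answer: 204461913118123360/119307 ≈ 1.7137e+12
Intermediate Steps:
U = 1643422/357921 (U = -4930266*(-1/1073763) = 1643422/357921 ≈ 4.5916)
(F + 2246040)*(U - 1409486) = (-3461910 + 2246040)*(1643422/357921 - 1409486) = -1215870*(-504482995184/357921) = 204461913118123360/119307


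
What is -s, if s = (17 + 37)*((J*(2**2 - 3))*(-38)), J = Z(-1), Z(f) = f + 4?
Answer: 6156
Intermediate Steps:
Z(f) = 4 + f
J = 3 (J = 4 - 1 = 3)
s = -6156 (s = (17 + 37)*((3*(2**2 - 3))*(-38)) = 54*((3*(4 - 3))*(-38)) = 54*((3*1)*(-38)) = 54*(3*(-38)) = 54*(-114) = -6156)
-s = -1*(-6156) = 6156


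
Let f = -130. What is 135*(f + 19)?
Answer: -14985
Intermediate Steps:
135*(f + 19) = 135*(-130 + 19) = 135*(-111) = -14985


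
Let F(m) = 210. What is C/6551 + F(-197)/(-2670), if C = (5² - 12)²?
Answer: -30816/583039 ≈ -0.052854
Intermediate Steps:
C = 169 (C = (25 - 12)² = 13² = 169)
C/6551 + F(-197)/(-2670) = 169/6551 + 210/(-2670) = 169*(1/6551) + 210*(-1/2670) = 169/6551 - 7/89 = -30816/583039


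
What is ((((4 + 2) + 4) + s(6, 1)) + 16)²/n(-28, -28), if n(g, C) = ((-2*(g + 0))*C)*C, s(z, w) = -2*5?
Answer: 2/343 ≈ 0.0058309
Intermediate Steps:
s(z, w) = -10
n(g, C) = -2*g*C² (n(g, C) = ((-2*g)*C)*C = (-2*C*g)*C = -2*g*C²)
((((4 + 2) + 4) + s(6, 1)) + 16)²/n(-28, -28) = ((((4 + 2) + 4) - 10) + 16)²/((-2*(-28)*(-28)²)) = (((6 + 4) - 10) + 16)²/((-2*(-28)*784)) = ((10 - 10) + 16)²/43904 = (0 + 16)²*(1/43904) = 16²*(1/43904) = 256*(1/43904) = 2/343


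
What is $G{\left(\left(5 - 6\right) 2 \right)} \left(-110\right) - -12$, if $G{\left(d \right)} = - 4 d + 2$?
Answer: $-1088$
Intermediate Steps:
$G{\left(d \right)} = 2 - 4 d$
$G{\left(\left(5 - 6\right) 2 \right)} \left(-110\right) - -12 = \left(2 - 4 \left(5 - 6\right) 2\right) \left(-110\right) - -12 = \left(2 - 4 \left(5 - 6\right) 2\right) \left(-110\right) + 12 = \left(2 - 4 \left(\left(-1\right) 2\right)\right) \left(-110\right) + 12 = \left(2 - -8\right) \left(-110\right) + 12 = \left(2 + 8\right) \left(-110\right) + 12 = 10 \left(-110\right) + 12 = -1100 + 12 = -1088$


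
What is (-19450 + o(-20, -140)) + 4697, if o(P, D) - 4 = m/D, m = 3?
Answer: -2064863/140 ≈ -14749.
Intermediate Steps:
o(P, D) = 4 + 3/D
(-19450 + o(-20, -140)) + 4697 = (-19450 + (4 + 3/(-140))) + 4697 = (-19450 + (4 + 3*(-1/140))) + 4697 = (-19450 + (4 - 3/140)) + 4697 = (-19450 + 557/140) + 4697 = -2722443/140 + 4697 = -2064863/140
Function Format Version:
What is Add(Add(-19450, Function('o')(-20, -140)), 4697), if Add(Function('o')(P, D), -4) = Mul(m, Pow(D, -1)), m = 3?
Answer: Rational(-2064863, 140) ≈ -14749.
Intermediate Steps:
Function('o')(P, D) = Add(4, Mul(3, Pow(D, -1)))
Add(Add(-19450, Function('o')(-20, -140)), 4697) = Add(Add(-19450, Add(4, Mul(3, Pow(-140, -1)))), 4697) = Add(Add(-19450, Add(4, Mul(3, Rational(-1, 140)))), 4697) = Add(Add(-19450, Add(4, Rational(-3, 140))), 4697) = Add(Add(-19450, Rational(557, 140)), 4697) = Add(Rational(-2722443, 140), 4697) = Rational(-2064863, 140)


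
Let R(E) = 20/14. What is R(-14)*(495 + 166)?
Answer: 6610/7 ≈ 944.29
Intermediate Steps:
R(E) = 10/7 (R(E) = 20*(1/14) = 10/7)
R(-14)*(495 + 166) = 10*(495 + 166)/7 = (10/7)*661 = 6610/7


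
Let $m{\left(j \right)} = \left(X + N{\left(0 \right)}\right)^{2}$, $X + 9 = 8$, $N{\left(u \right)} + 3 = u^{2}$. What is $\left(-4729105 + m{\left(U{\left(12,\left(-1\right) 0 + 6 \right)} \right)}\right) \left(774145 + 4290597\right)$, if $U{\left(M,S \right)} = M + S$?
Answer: $-23951615680038$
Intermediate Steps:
$N{\left(u \right)} = -3 + u^{2}$
$X = -1$ ($X = -9 + 8 = -1$)
$m{\left(j \right)} = 16$ ($m{\left(j \right)} = \left(-1 - \left(3 - 0^{2}\right)\right)^{2} = \left(-1 + \left(-3 + 0\right)\right)^{2} = \left(-1 - 3\right)^{2} = \left(-4\right)^{2} = 16$)
$\left(-4729105 + m{\left(U{\left(12,\left(-1\right) 0 + 6 \right)} \right)}\right) \left(774145 + 4290597\right) = \left(-4729105 + 16\right) \left(774145 + 4290597\right) = \left(-4729089\right) 5064742 = -23951615680038$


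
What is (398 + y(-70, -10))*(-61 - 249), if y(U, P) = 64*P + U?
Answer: 96720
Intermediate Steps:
y(U, P) = U + 64*P
(398 + y(-70, -10))*(-61 - 249) = (398 + (-70 + 64*(-10)))*(-61 - 249) = (398 + (-70 - 640))*(-310) = (398 - 710)*(-310) = -312*(-310) = 96720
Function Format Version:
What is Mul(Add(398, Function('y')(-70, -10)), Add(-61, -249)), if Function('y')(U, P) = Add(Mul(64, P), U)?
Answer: 96720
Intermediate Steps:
Function('y')(U, P) = Add(U, Mul(64, P))
Mul(Add(398, Function('y')(-70, -10)), Add(-61, -249)) = Mul(Add(398, Add(-70, Mul(64, -10))), Add(-61, -249)) = Mul(Add(398, Add(-70, -640)), -310) = Mul(Add(398, -710), -310) = Mul(-312, -310) = 96720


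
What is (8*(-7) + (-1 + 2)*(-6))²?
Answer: 3844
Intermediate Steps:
(8*(-7) + (-1 + 2)*(-6))² = (-56 + 1*(-6))² = (-56 - 6)² = (-62)² = 3844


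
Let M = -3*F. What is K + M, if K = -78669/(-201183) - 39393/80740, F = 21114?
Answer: -342966109066833/5414505140 ≈ -63342.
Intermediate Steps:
K = -524488953/5414505140 (K = -78669*(-1/201183) - 39393*1/80740 = 26223/67061 - 39393/80740 = -524488953/5414505140 ≈ -0.096867)
M = -63342 (M = -3*21114 = -63342)
K + M = -524488953/5414505140 - 63342 = -342966109066833/5414505140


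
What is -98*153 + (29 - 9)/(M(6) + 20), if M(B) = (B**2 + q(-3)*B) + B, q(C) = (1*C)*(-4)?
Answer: -1004588/67 ≈ -14994.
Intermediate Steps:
q(C) = -4*C (q(C) = C*(-4) = -4*C)
M(B) = B**2 + 13*B (M(B) = (B**2 + (-4*(-3))*B) + B = (B**2 + 12*B) + B = B**2 + 13*B)
-98*153 + (29 - 9)/(M(6) + 20) = -98*153 + (29 - 9)/(6*(13 + 6) + 20) = -14994 + 20/(6*19 + 20) = -14994 + 20/(114 + 20) = -14994 + 20/134 = -14994 + 20*(1/134) = -14994 + 10/67 = -1004588/67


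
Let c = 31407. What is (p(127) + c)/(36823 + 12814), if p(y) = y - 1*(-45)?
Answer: 31579/49637 ≈ 0.63620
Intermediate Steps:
p(y) = 45 + y (p(y) = y + 45 = 45 + y)
(p(127) + c)/(36823 + 12814) = ((45 + 127) + 31407)/(36823 + 12814) = (172 + 31407)/49637 = 31579*(1/49637) = 31579/49637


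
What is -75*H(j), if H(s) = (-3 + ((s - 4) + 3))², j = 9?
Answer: -1875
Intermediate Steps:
H(s) = (-4 + s)² (H(s) = (-3 + ((-4 + s) + 3))² = (-3 + (-1 + s))² = (-4 + s)²)
-75*H(j) = -75*(-4 + 9)² = -75*5² = -75*25 = -1875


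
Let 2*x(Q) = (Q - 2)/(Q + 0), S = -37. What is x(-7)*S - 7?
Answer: -431/14 ≈ -30.786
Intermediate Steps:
x(Q) = (-2 + Q)/(2*Q) (x(Q) = ((Q - 2)/(Q + 0))/2 = ((-2 + Q)/Q)/2 = (-2 + Q)/(2*Q))
x(-7)*S - 7 = ((½)*(-2 - 7)/(-7))*(-37) - 7 = ((½)*(-⅐)*(-9))*(-37) - 7 = (9/14)*(-37) - 7 = -333/14 - 7 = -431/14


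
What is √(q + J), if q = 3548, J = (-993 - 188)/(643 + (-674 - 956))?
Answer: √3457517259/987 ≈ 59.575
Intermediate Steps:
J = 1181/987 (J = -1181/(643 - 1630) = -1181/(-987) = -1181*(-1/987) = 1181/987 ≈ 1.1966)
√(q + J) = √(3548 + 1181/987) = √(3503057/987) = √3457517259/987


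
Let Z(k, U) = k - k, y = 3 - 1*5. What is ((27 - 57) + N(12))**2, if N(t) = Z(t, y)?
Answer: 900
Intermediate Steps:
y = -2 (y = 3 - 5 = -2)
Z(k, U) = 0
N(t) = 0
((27 - 57) + N(12))**2 = ((27 - 57) + 0)**2 = (-30 + 0)**2 = (-30)**2 = 900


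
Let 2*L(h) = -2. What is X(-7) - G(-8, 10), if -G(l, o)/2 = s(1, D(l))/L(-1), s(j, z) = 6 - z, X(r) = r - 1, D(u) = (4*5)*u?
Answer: -340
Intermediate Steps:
D(u) = 20*u
X(r) = -1 + r
L(h) = -1 (L(h) = (1/2)*(-2) = -1)
G(l, o) = 12 - 40*l (G(l, o) = -2*(6 - 20*l)/(-1) = -2*(6 - 20*l)*(-1) = -2*(-6 + 20*l) = 12 - 40*l)
X(-7) - G(-8, 10) = (-1 - 7) - (12 - 40*(-8)) = -8 - (12 + 320) = -8 - 1*332 = -8 - 332 = -340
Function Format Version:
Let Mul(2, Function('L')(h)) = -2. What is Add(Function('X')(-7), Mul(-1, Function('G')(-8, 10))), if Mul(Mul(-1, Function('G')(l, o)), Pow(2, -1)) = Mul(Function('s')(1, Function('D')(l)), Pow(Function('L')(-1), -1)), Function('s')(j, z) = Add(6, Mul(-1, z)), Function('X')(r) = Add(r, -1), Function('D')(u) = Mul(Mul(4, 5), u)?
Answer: -340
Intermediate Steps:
Function('D')(u) = Mul(20, u)
Function('X')(r) = Add(-1, r)
Function('L')(h) = -1 (Function('L')(h) = Mul(Rational(1, 2), -2) = -1)
Function('G')(l, o) = Add(12, Mul(-40, l)) (Function('G')(l, o) = Mul(-2, Mul(Add(6, Mul(-1, Mul(20, l))), Pow(-1, -1))) = Mul(-2, Mul(Add(6, Mul(-20, l)), -1)) = Mul(-2, Add(-6, Mul(20, l))) = Add(12, Mul(-40, l)))
Add(Function('X')(-7), Mul(-1, Function('G')(-8, 10))) = Add(Add(-1, -7), Mul(-1, Add(12, Mul(-40, -8)))) = Add(-8, Mul(-1, Add(12, 320))) = Add(-8, Mul(-1, 332)) = Add(-8, -332) = -340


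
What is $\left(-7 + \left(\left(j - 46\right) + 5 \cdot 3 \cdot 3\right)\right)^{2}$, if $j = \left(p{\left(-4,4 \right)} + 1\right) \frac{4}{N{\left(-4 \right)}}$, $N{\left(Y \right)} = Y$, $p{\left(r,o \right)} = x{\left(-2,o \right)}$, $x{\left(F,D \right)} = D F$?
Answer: $1$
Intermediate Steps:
$p{\left(r,o \right)} = - 2 o$ ($p{\left(r,o \right)} = o \left(-2\right) = - 2 o$)
$j = 7$ ($j = \left(\left(-2\right) 4 + 1\right) \frac{4}{-4} = \left(-8 + 1\right) 4 \left(- \frac{1}{4}\right) = \left(-7\right) \left(-1\right) = 7$)
$\left(-7 + \left(\left(j - 46\right) + 5 \cdot 3 \cdot 3\right)\right)^{2} = \left(-7 + \left(\left(7 - 46\right) + 5 \cdot 3 \cdot 3\right)\right)^{2} = \left(-7 + \left(-39 + 15 \cdot 3\right)\right)^{2} = \left(-7 + \left(-39 + 45\right)\right)^{2} = \left(-7 + 6\right)^{2} = \left(-1\right)^{2} = 1$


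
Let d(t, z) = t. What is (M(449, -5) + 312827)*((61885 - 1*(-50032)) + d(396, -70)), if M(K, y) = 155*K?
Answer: 42950962086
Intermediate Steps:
(M(449, -5) + 312827)*((61885 - 1*(-50032)) + d(396, -70)) = (155*449 + 312827)*((61885 - 1*(-50032)) + 396) = (69595 + 312827)*((61885 + 50032) + 396) = 382422*(111917 + 396) = 382422*112313 = 42950962086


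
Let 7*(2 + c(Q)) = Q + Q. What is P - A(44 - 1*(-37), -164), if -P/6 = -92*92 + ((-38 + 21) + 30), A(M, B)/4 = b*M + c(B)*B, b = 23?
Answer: 78426/7 ≈ 11204.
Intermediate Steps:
c(Q) = -2 + 2*Q/7 (c(Q) = -2 + (Q + Q)/7 = -2 + (2*Q)/7 = -2 + 2*Q/7)
A(M, B) = 92*M + 4*B*(-2 + 2*B/7) (A(M, B) = 4*(23*M + (-2 + 2*B/7)*B) = 4*(23*M + B*(-2 + 2*B/7)) = 92*M + 4*B*(-2 + 2*B/7))
P = 50706 (P = -6*(-92*92 + ((-38 + 21) + 30)) = -6*(-8464 + (-17 + 30)) = -6*(-8464 + 13) = -6*(-8451) = 50706)
P - A(44 - 1*(-37), -164) = 50706 - (92*(44 - 1*(-37)) + (8/7)*(-164)*(-7 - 164)) = 50706 - (92*(44 + 37) + (8/7)*(-164)*(-171)) = 50706 - (92*81 + 224352/7) = 50706 - (7452 + 224352/7) = 50706 - 1*276516/7 = 50706 - 276516/7 = 78426/7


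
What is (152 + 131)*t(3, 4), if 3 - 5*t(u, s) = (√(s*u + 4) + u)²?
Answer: -13018/5 ≈ -2603.6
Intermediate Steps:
t(u, s) = ⅗ - (u + √(4 + s*u))²/5 (t(u, s) = ⅗ - (√(s*u + 4) + u)²/5 = ⅗ - (√(4 + s*u) + u)²/5 = ⅗ - (u + √(4 + s*u))²/5)
(152 + 131)*t(3, 4) = (152 + 131)*(⅗ - (3 + √(4 + 4*3))²/5) = 283*(⅗ - (3 + √(4 + 12))²/5) = 283*(⅗ - (3 + √16)²/5) = 283*(⅗ - (3 + 4)²/5) = 283*(⅗ - ⅕*7²) = 283*(⅗ - ⅕*49) = 283*(⅗ - 49/5) = 283*(-46/5) = -13018/5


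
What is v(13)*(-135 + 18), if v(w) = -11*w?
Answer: 16731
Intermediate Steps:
v(13)*(-135 + 18) = (-11*13)*(-135 + 18) = -143*(-117) = 16731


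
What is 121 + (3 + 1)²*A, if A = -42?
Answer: -551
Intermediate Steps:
121 + (3 + 1)²*A = 121 + (3 + 1)²*(-42) = 121 + 4²*(-42) = 121 + 16*(-42) = 121 - 672 = -551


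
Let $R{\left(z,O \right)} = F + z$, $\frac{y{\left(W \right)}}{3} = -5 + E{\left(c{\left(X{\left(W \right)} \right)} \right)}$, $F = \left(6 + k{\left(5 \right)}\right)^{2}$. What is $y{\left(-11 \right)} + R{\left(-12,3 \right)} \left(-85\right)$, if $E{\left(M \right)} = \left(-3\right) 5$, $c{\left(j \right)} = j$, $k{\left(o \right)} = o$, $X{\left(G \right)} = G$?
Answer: $-9325$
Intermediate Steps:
$E{\left(M \right)} = -15$
$F = 121$ ($F = \left(6 + 5\right)^{2} = 11^{2} = 121$)
$y{\left(W \right)} = -60$ ($y{\left(W \right)} = 3 \left(-5 - 15\right) = 3 \left(-20\right) = -60$)
$R{\left(z,O \right)} = 121 + z$
$y{\left(-11 \right)} + R{\left(-12,3 \right)} \left(-85\right) = -60 + \left(121 - 12\right) \left(-85\right) = -60 + 109 \left(-85\right) = -60 - 9265 = -9325$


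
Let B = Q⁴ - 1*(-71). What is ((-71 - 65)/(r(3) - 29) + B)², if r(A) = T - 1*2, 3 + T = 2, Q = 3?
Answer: 390625/16 ≈ 24414.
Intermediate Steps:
T = -1 (T = -3 + 2 = -1)
r(A) = -3 (r(A) = -1 - 1*2 = -1 - 2 = -3)
B = 152 (B = 3⁴ - 1*(-71) = 81 + 71 = 152)
((-71 - 65)/(r(3) - 29) + B)² = ((-71 - 65)/(-3 - 29) + 152)² = (-136/(-32) + 152)² = (-136*(-1/32) + 152)² = (17/4 + 152)² = (625/4)² = 390625/16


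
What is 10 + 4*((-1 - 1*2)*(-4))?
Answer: 58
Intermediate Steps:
10 + 4*((-1 - 1*2)*(-4)) = 10 + 4*((-1 - 2)*(-4)) = 10 + 4*(-3*(-4)) = 10 + 4*12 = 10 + 48 = 58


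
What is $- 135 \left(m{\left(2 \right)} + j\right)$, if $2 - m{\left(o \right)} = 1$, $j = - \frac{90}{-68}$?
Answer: $- \frac{10665}{34} \approx -313.68$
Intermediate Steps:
$j = \frac{45}{34}$ ($j = \left(-90\right) \left(- \frac{1}{68}\right) = \frac{45}{34} \approx 1.3235$)
$m{\left(o \right)} = 1$ ($m{\left(o \right)} = 2 - 1 = 1$)
$- 135 \left(m{\left(2 \right)} + j\right) = - 135 \left(1 + \frac{45}{34}\right) = \left(-135\right) \frac{79}{34} = - \frac{10665}{34}$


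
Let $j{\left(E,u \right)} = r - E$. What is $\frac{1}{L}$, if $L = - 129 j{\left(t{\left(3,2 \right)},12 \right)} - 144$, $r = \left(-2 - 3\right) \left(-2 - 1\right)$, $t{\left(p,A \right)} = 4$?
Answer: $- \frac{1}{1563} \approx -0.0006398$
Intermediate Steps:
$r = 15$ ($r = \left(-5\right) \left(-3\right) = 15$)
$j{\left(E,u \right)} = 15 - E$
$L = -1563$ ($L = - 129 \left(15 - 4\right) - 144 = \left(-129\right) 11 - 144 = -1419 - 144 = -1563$)
$\frac{1}{L} = \frac{1}{-1563} = - \frac{1}{1563}$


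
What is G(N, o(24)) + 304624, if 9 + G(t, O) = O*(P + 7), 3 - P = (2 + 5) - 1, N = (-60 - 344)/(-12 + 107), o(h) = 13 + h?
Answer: 304763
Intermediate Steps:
N = -404/95 ≈ -4.2526
P = -3 (P = 3 - ((2 + 5) - 1) = 3 - (7 - 1) = 3 - 1*6 = 3 - 6 = -3)
G(t, O) = -9 + 4*O (G(t, O) = -9 + O*(-3 + 7) = -9 + O*4 = -9 + 4*O)
G(N, o(24)) + 304624 = (-9 + 4*(13 + 24)) + 304624 = (-9 + 4*37) + 304624 = (-9 + 148) + 304624 = 139 + 304624 = 304763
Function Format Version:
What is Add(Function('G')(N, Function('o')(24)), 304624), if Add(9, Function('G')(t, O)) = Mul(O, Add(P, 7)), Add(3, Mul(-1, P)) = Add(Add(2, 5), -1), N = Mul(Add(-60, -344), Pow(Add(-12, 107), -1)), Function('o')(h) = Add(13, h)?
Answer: 304763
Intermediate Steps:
N = Rational(-404, 95) (N = Mul(-404, Pow(95, -1)) = Mul(-404, Rational(1, 95)) = Rational(-404, 95) ≈ -4.2526)
P = -3 (P = Add(3, Mul(-1, Add(Add(2, 5), -1))) = Add(3, Mul(-1, Add(7, -1))) = Add(3, Mul(-1, 6)) = Add(3, -6) = -3)
Function('G')(t, O) = Add(-9, Mul(4, O)) (Function('G')(t, O) = Add(-9, Mul(O, Add(-3, 7))) = Add(-9, Mul(O, 4)) = Add(-9, Mul(4, O)))
Add(Function('G')(N, Function('o')(24)), 304624) = Add(Add(-9, Mul(4, Add(13, 24))), 304624) = Add(Add(-9, Mul(4, 37)), 304624) = Add(Add(-9, 148), 304624) = Add(139, 304624) = 304763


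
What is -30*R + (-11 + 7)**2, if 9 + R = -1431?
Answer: 43216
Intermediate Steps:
R = -1440 (R = -9 - 1431 = -1440)
-30*R + (-11 + 7)**2 = -30*(-1440) + (-11 + 7)**2 = 43200 + (-4)**2 = 43200 + 16 = 43216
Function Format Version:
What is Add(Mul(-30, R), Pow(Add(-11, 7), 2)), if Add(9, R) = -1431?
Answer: 43216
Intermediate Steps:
R = -1440 (R = Add(-9, -1431) = -1440)
Add(Mul(-30, R), Pow(Add(-11, 7), 2)) = Add(Mul(-30, -1440), Pow(Add(-11, 7), 2)) = Add(43200, Pow(-4, 2)) = Add(43200, 16) = 43216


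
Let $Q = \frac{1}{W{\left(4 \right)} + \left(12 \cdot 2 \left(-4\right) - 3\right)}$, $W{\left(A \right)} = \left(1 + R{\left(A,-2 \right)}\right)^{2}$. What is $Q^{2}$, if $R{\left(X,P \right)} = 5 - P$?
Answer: $\frac{1}{1225} \approx 0.00081633$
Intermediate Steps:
$W{\left(A \right)} = 64$ ($W{\left(A \right)} = \left(1 + \left(5 - -2\right)\right)^{2} = \left(1 + \left(5 + 2\right)\right)^{2} = \left(1 + 7\right)^{2} = 8^{2} = 64$)
$Q = - \frac{1}{35}$ ($Q = \frac{1}{64 + \left(12 \cdot 2 \left(-4\right) - 3\right)} = \frac{1}{64 + \left(12 \left(-8\right) - 3\right)} = \frac{1}{64 - 99} = \frac{1}{-35} = - \frac{1}{35} \approx -0.028571$)
$Q^{2} = \left(- \frac{1}{35}\right)^{2} = \frac{1}{1225}$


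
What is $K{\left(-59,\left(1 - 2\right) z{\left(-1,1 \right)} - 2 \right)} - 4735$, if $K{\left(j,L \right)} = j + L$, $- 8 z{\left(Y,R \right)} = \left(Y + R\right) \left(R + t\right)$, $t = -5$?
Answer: $-4796$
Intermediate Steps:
$z{\left(Y,R \right)} = - \frac{\left(-5 + R\right) \left(R + Y\right)}{8}$ ($z{\left(Y,R \right)} = - \frac{\left(Y + R\right) \left(R - 5\right)}{8} = - \frac{\left(R + Y\right) \left(-5 + R\right)}{8} = - \frac{\left(-5 + R\right) \left(R + Y\right)}{8}$)
$K{\left(j,L \right)} = L + j$
$K{\left(-59,\left(1 - 2\right) z{\left(-1,1 \right)} - 2 \right)} - 4735 = \left(\left(\left(1 - 2\right) \left(- \frac{1^{2}}{8} + \frac{5}{8} \cdot 1 + \frac{5}{8} \left(-1\right) - \frac{1}{8} \left(-1\right)\right) - 2\right) - 59\right) - 4735 = \left(\left(\left(1 - 2\right) \left(\left(- \frac{1}{8}\right) 1 + \frac{5}{8} - \frac{5}{8} + \frac{1}{8}\right) - 2\right) - 59\right) - 4735 = \left(\left(- (- \frac{1}{8} + \frac{5}{8} - \frac{5}{8} + \frac{1}{8}) - 2\right) - 59\right) - 4735 = \left(\left(\left(-1\right) 0 - 2\right) - 59\right) - 4735 = \left(\left(0 - 2\right) - 59\right) - 4735 = \left(-2 - 59\right) - 4735 = -61 - 4735 = -4796$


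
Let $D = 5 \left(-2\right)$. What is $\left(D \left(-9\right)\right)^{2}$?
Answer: $8100$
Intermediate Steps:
$D = -10$
$\left(D \left(-9\right)\right)^{2} = \left(\left(-10\right) \left(-9\right)\right)^{2} = 90^{2} = 8100$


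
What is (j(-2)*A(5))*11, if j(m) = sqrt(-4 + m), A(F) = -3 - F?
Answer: -88*I*sqrt(6) ≈ -215.56*I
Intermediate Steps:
(j(-2)*A(5))*11 = (sqrt(-4 - 2)*(-3 - 1*5))*11 = (sqrt(-6)*(-3 - 5))*11 = ((I*sqrt(6))*(-8))*11 = -8*I*sqrt(6)*11 = -88*I*sqrt(6)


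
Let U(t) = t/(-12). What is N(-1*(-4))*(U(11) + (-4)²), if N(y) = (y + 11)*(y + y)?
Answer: 1810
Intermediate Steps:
U(t) = -t/12 (U(t) = t*(-1/12) = -t/12)
N(y) = 2*y*(11 + y) (N(y) = (11 + y)*(2*y) = 2*y*(11 + y))
N(-1*(-4))*(U(11) + (-4)²) = (2*(-1*(-4))*(11 - 1*(-4)))*(-1/12*11 + (-4)²) = (2*4*(11 + 4))*(-11/12 + 16) = (2*4*15)*(181/12) = 120*(181/12) = 1810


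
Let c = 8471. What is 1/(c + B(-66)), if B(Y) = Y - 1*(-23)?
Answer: 1/8428 ≈ 0.00011865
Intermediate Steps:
B(Y) = 23 + Y (B(Y) = Y + 23 = 23 + Y)
1/(c + B(-66)) = 1/(8471 + (23 - 66)) = 1/(8471 - 43) = 1/8428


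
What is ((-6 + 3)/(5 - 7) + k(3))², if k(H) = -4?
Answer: 25/4 ≈ 6.2500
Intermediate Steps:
((-6 + 3)/(5 - 7) + k(3))² = ((-6 + 3)/(5 - 7) - 4)² = (-3/(-2) - 4)² = (-3*(-½) - 4)² = (3/2 - 4)² = (-5/2)² = 25/4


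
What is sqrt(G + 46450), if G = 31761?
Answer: sqrt(78211) ≈ 279.66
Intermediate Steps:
sqrt(G + 46450) = sqrt(31761 + 46450) = sqrt(78211)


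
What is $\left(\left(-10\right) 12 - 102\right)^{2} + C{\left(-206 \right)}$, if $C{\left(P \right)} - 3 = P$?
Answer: $49081$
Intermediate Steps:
$C{\left(P \right)} = 3 + P$
$\left(\left(-10\right) 12 - 102\right)^{2} + C{\left(-206 \right)} = \left(\left(-10\right) 12 - 102\right)^{2} + \left(3 - 206\right) = \left(-120 - 102\right)^{2} - 203 = \left(-222\right)^{2} - 203 = 49284 - 203 = 49081$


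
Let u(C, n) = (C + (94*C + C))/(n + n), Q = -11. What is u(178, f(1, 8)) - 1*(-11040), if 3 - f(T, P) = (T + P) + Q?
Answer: 63744/5 ≈ 12749.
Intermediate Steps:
f(T, P) = 14 - P - T (f(T, P) = 3 - ((T + P) - 11) = 3 - ((P + T) - 11) = 3 - (-11 + P + T) = 3 + (11 - P - T) = 14 - P - T)
u(C, n) = 48*C/n (u(C, n) = (C + 95*C)/((2*n)) = (96*C)*(1/(2*n)) = 48*C/n)
u(178, f(1, 8)) - 1*(-11040) = 48*178/(14 - 1*8 - 1*1) - 1*(-11040) = 48*178/(14 - 8 - 1) + 11040 = 48*178/5 + 11040 = 48*178*(1/5) + 11040 = 8544/5 + 11040 = 63744/5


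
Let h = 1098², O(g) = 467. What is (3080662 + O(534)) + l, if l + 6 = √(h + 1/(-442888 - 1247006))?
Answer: 3081123 + 5*√15301749573970474/563298 ≈ 3.0822e+6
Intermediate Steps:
h = 1205604
l = -6 + 5*√15301749573970474/563298 (l = -6 + √(1205604 + 1/(-442888 - 1247006)) = -6 + √(1205604 + 1/(-1689894)) = -6 + √(1205604 - 1/1689894) = -6 + √(2037342965975/1689894) = -6 + 5*√15301749573970474/563298 ≈ 1092.0)
(3080662 + O(534)) + l = (3080662 + 467) + (-6 + 5*√15301749573970474/563298) = 3081129 + (-6 + 5*√15301749573970474/563298) = 3081123 + 5*√15301749573970474/563298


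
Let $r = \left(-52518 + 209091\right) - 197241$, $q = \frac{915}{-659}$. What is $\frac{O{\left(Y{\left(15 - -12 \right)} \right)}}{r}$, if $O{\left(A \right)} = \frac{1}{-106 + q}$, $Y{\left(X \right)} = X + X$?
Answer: $\frac{659}{2878033692} \approx 2.2898 \cdot 10^{-7}$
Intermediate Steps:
$Y{\left(X \right)} = 2 X$
$q = - \frac{915}{659}$ ($q = 915 \left(- \frac{1}{659}\right) = - \frac{915}{659} \approx -1.3885$)
$r = -40668$ ($r = 156573 - 197241 = -40668$)
$O{\left(A \right)} = - \frac{659}{70769}$ ($O{\left(A \right)} = \frac{1}{-106 - \frac{915}{659}} = \frac{1}{- \frac{70769}{659}} = - \frac{659}{70769}$)
$\frac{O{\left(Y{\left(15 - -12 \right)} \right)}}{r} = - \frac{659}{70769 \left(-40668\right)} = \left(- \frac{659}{70769}\right) \left(- \frac{1}{40668}\right) = \frac{659}{2878033692}$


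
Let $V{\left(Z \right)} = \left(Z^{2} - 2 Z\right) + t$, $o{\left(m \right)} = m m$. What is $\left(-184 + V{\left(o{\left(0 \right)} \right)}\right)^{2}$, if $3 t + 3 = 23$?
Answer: $\frac{283024}{9} \approx 31447.0$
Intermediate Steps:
$t = \frac{20}{3}$ ($t = -1 + \frac{1}{3} \cdot 23 = -1 + \frac{23}{3} = \frac{20}{3} \approx 6.6667$)
$o{\left(m \right)} = m^{2}$
$V{\left(Z \right)} = \frac{20}{3} + Z^{2} - 2 Z$ ($V{\left(Z \right)} = \left(Z^{2} - 2 Z\right) + \frac{20}{3} = \frac{20}{3} + Z^{2} - 2 Z$)
$\left(-184 + V{\left(o{\left(0 \right)} \right)}\right)^{2} = \left(-184 + \left(\frac{20}{3} + \left(0^{2}\right)^{2} - 2 \cdot 0^{2}\right)\right)^{2} = \left(-184 + \left(\frac{20}{3} + 0^{2} - 0\right)\right)^{2} = \left(-184 + \left(\frac{20}{3} + 0 + 0\right)\right)^{2} = \left(-184 + \frac{20}{3}\right)^{2} = \left(- \frac{532}{3}\right)^{2} = \frac{283024}{9}$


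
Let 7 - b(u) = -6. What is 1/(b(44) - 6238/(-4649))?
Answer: 4649/66675 ≈ 0.069726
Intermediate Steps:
b(u) = 13 (b(u) = 7 - 1*(-6) = 7 + 6 = 13)
1/(b(44) - 6238/(-4649)) = 1/(13 - 6238/(-4649)) = 1/(13 - 6238*(-1/4649)) = 1/(13 + 6238/4649) = 1/(66675/4649) = 4649/66675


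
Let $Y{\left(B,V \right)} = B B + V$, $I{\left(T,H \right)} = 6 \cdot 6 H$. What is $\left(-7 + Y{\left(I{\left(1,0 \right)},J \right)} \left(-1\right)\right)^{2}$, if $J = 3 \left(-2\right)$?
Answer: $1$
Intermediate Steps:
$J = -6$
$I{\left(T,H \right)} = 36 H$
$Y{\left(B,V \right)} = V + B^{2}$ ($Y{\left(B,V \right)} = B^{2} + V = V + B^{2}$)
$\left(-7 + Y{\left(I{\left(1,0 \right)},J \right)} \left(-1\right)\right)^{2} = \left(-7 + \left(-6 + \left(36 \cdot 0\right)^{2}\right) \left(-1\right)\right)^{2} = \left(-7 + \left(-6 + 0^{2}\right) \left(-1\right)\right)^{2} = \left(-7 + \left(-6 + 0\right) \left(-1\right)\right)^{2} = \left(-7 - -6\right)^{2} = \left(-7 + 6\right)^{2} = \left(-1\right)^{2} = 1$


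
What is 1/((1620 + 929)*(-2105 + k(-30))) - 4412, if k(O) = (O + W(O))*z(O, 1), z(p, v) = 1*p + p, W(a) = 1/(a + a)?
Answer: -3418841153/774896 ≈ -4412.0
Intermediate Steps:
W(a) = 1/(2*a)
z(p, v) = 2*p (z(p, v) = p + p = 2*p)
k(O) = 2*O*(O + 1/(2*O)) (k(O) = (O + 1/(2*O))*(2*O) = 2*O*(O + 1/(2*O)))
1/((1620 + 929)*(-2105 + k(-30))) - 4412 = 1/((1620 + 929)*(-2105 + (1 + 2*(-30)**2))) - 4412 = 1/(2549*(-2105 + (1 + 2*900))) - 4412 = 1/(2549*(-2105 + (1 + 1800))) - 4412 = 1/(2549*(-2105 + 1801)) - 4412 = 1/(2549*(-304)) - 4412 = 1/(-774896) - 4412 = -1/774896 - 4412 = -3418841153/774896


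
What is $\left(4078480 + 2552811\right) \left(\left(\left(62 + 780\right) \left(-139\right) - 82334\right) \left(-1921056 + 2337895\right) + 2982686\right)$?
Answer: $-551080457285626802$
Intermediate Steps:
$\left(4078480 + 2552811\right) \left(\left(\left(62 + 780\right) \left(-139\right) - 82334\right) \left(-1921056 + 2337895\right) + 2982686\right) = 6631291 \left(\left(842 \left(-139\right) - 82334\right) 416839 + 2982686\right) = 6631291 \left(\left(-117038 - 82334\right) 416839 + 2982686\right) = 6631291 \left(\left(-199372\right) 416839 + 2982686\right) = 6631291 \left(-83106025108 + 2982686\right) = 6631291 \left(-83103042422\right) = -551080457285626802$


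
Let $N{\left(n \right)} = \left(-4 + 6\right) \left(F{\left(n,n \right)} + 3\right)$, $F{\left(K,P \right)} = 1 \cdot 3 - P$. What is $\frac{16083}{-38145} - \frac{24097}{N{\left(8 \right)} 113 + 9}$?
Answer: $\frac{304018432}{5632745} \approx 53.973$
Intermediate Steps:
$F{\left(K,P \right)} = 3 - P$
$N{\left(n \right)} = 12 - 2 n$ ($N{\left(n \right)} = \left(-4 + 6\right) \left(\left(3 - n\right) + 3\right) = 2 \left(6 - n\right) = 12 - 2 n$)
$\frac{16083}{-38145} - \frac{24097}{N{\left(8 \right)} 113 + 9} = \frac{16083}{-38145} - \frac{24097}{\left(12 - 16\right) 113 + 9} = 16083 \left(- \frac{1}{38145}\right) - \frac{24097}{\left(12 - 16\right) 113 + 9} = - \frac{5361}{12715} - \frac{24097}{\left(-4\right) 113 + 9} = - \frac{5361}{12715} - \frac{24097}{-452 + 9} = - \frac{5361}{12715} - \frac{24097}{-443} = - \frac{5361}{12715} - - \frac{24097}{443} = - \frac{5361}{12715} + \frac{24097}{443} = \frac{304018432}{5632745}$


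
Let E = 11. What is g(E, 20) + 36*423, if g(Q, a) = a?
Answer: 15248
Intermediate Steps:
g(E, 20) + 36*423 = 20 + 36*423 = 20 + 15228 = 15248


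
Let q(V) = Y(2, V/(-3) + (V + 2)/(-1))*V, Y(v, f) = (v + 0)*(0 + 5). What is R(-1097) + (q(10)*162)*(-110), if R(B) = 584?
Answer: -1781416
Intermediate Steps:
Y(v, f) = 5*v (Y(v, f) = v*5 = 5*v)
q(V) = 10*V (q(V) = (5*2)*V = 10*V)
R(-1097) + (q(10)*162)*(-110) = 584 + ((10*10)*162)*(-110) = 584 + (100*162)*(-110) = 584 + 16200*(-110) = 584 - 1782000 = -1781416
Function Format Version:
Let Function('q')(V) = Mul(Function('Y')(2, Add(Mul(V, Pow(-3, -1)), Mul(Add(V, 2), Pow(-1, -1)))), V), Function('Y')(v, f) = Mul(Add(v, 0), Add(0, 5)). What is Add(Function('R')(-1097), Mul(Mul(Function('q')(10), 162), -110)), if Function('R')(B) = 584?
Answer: -1781416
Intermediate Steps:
Function('Y')(v, f) = Mul(5, v) (Function('Y')(v, f) = Mul(v, 5) = Mul(5, v))
Function('q')(V) = Mul(10, V) (Function('q')(V) = Mul(Mul(5, 2), V) = Mul(10, V))
Add(Function('R')(-1097), Mul(Mul(Function('q')(10), 162), -110)) = Add(584, Mul(Mul(Mul(10, 10), 162), -110)) = Add(584, Mul(Mul(100, 162), -110)) = Add(584, Mul(16200, -110)) = Add(584, -1782000) = -1781416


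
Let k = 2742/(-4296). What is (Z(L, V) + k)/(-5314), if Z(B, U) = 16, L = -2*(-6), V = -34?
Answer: -10999/3804824 ≈ -0.0028908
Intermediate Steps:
L = 12
k = -457/716 (k = 2742*(-1/4296) = -457/716 ≈ -0.63827)
(Z(L, V) + k)/(-5314) = (16 - 457/716)/(-5314) = (10999/716)*(-1/5314) = -10999/3804824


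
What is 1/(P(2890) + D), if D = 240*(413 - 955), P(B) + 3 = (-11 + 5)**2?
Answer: -1/130047 ≈ -7.6895e-6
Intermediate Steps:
P(B) = 33 (P(B) = -3 + (-11 + 5)**2 = -3 + (-6)**2 = -3 + 36 = 33)
D = -130080 (D = 240*(-542) = -130080)
1/(P(2890) + D) = 1/(33 - 130080) = 1/(-130047) = -1/130047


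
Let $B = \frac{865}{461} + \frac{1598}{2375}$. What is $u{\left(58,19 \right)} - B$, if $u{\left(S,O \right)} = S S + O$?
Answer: $\frac{3701171072}{1094875} \approx 3380.4$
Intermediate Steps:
$u{\left(S,O \right)} = O + S^{2}$ ($u{\left(S,O \right)} = S^{2} + O = O + S^{2}$)
$B = \frac{2791053}{1094875}$ ($B = 865 \cdot \frac{1}{461} + 1598 \cdot \frac{1}{2375} = \frac{865}{461} + \frac{1598}{2375} = \frac{2791053}{1094875} \approx 2.5492$)
$u{\left(58,19 \right)} - B = \left(19 + 58^{2}\right) - \frac{2791053}{1094875} = \left(19 + 3364\right) - \frac{2791053}{1094875} = 3383 - \frac{2791053}{1094875} = \frac{3701171072}{1094875}$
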